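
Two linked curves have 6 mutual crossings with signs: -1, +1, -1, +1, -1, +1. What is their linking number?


Step 1: Count positive crossings: 3
Step 2: Count negative crossings: 3
Step 3: Sum of signs = 3 - 3 = 0
Step 4: Linking number = sum/2 = 0/2 = 0

0


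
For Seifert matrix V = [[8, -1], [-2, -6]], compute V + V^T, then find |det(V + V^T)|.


Step 1: Form V + V^T where V = [[8, -1], [-2, -6]]
  V^T = [[8, -2], [-1, -6]]
  V + V^T = [[16, -3], [-3, -12]]
Step 2: det(V + V^T) = 16*(-12) - (-3)*(-3)
  = -192 - 9 = -201
Step 3: Knot determinant = |det(V + V^T)| = |-201| = 201

201


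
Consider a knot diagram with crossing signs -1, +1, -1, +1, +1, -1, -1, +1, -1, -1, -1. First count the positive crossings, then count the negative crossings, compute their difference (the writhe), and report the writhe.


Step 1: Count positive crossings (+1).
Positive crossings: 4
Step 2: Count negative crossings (-1).
Negative crossings: 7
Step 3: Writhe = (positive) - (negative)
w = 4 - 7 = -3
Step 4: |w| = 3, and w is negative

-3


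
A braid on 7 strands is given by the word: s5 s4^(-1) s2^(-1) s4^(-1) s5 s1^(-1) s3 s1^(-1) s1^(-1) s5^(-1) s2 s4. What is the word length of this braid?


The word length counts the number of generators (including inverses).
Listing each generator: s5, s4^(-1), s2^(-1), s4^(-1), s5, s1^(-1), s3, s1^(-1), s1^(-1), s5^(-1), s2, s4
There are 12 generators in this braid word.

12


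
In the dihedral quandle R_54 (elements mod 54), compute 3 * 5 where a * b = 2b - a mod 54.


3 * 5 = 2*5 - 3 mod 54
= 10 - 3 mod 54
= 7 mod 54 = 7

7


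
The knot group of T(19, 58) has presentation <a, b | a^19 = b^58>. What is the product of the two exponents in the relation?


The relation is a^19 = b^58.
Product of exponents = 19 * 58
= 1102

1102


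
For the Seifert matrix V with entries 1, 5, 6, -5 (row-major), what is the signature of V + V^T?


Step 1: V + V^T = [[2, 11], [11, -10]]
Step 2: trace = -8, det = -141
Step 3: Discriminant = (-8)^2 - 4*(-141) = 628
Step 4: Eigenvalues: 8.52996, -16.53
Step 5: Signature = (# positive eigenvalues) - (# negative eigenvalues) = 0

0


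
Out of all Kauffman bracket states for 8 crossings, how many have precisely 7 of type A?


We choose which 7 of 8 crossings get A-smoothings.
C(8, 7) = 8! / (7! * 1!)
= 8

8


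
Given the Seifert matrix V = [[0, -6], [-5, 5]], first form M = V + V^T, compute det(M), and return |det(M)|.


Step 1: Form V + V^T where V = [[0, -6], [-5, 5]]
  V^T = [[0, -5], [-6, 5]]
  V + V^T = [[0, -11], [-11, 10]]
Step 2: det(V + V^T) = 0*10 - (-11)*(-11)
  = 0 - 121 = -121
Step 3: Knot determinant = |det(V + V^T)| = |-121| = 121

121


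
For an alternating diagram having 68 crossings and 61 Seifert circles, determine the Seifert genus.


For alternating knots, g = (c - s + 1)/2.
= (68 - 61 + 1)/2
= 8/2 = 4

4


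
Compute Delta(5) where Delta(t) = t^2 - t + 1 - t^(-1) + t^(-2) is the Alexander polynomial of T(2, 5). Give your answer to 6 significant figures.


Substituting t = 5 into Delta(t) = t^2 - t + 1 - t^(-1) + t^(-2):
Term values: (25) + (-5) + (1) + (-0.2) + (0.04)
Sum = 20.84
Rounded to 6 significant figures: 20.84

20.84


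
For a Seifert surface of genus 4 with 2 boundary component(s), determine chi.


chi = 2 - 2g - b
= 2 - 2*4 - 2
= 2 - 8 - 2 = -8

-8


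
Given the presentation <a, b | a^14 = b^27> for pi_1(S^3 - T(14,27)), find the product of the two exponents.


The relation is a^14 = b^27.
Product of exponents = 14 * 27
= 378

378


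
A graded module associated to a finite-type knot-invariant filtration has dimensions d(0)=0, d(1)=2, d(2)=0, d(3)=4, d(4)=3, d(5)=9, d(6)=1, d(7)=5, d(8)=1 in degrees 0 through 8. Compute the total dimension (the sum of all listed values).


Total dimension = d(0) + d(1) + ... + d(8)
= 0 + 2 + 0 + 4 + 3 + 9 + 1 + 5 + 1
= 25

25


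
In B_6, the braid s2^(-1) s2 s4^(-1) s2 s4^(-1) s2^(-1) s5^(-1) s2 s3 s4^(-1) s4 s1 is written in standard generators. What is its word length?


The word length counts the number of generators (including inverses).
Listing each generator: s2^(-1), s2, s4^(-1), s2, s4^(-1), s2^(-1), s5^(-1), s2, s3, s4^(-1), s4, s1
There are 12 generators in this braid word.

12


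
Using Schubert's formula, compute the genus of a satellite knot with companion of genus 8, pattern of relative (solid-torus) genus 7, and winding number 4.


Schubert: g(satellite) = g_rel(pattern) + |winding| * g(companion),
where g_rel(pattern) is the genus of the pattern relative to the solid torus.
= 7 + 4 * 8
= 7 + 32 = 39

39


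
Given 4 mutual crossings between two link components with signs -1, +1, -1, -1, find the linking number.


Step 1: Count positive crossings: 1
Step 2: Count negative crossings: 3
Step 3: Sum of signs = 1 - 3 = -2
Step 4: Linking number = sum/2 = -2/2 = -1

-1


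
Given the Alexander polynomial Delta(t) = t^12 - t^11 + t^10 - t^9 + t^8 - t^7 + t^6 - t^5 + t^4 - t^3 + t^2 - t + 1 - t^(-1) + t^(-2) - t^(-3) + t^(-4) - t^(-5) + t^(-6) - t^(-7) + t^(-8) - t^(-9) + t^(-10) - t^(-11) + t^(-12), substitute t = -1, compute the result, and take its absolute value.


Step 1: The polynomial has 25 terms with alternating signs, exponents from 12 down to -12.
Step 2: Substitute t = -1. The i-th term has coefficient (-1)^i and exponent (m-i),
  so its value is (-1)^i * (-1)^(m-i) = (-1)^m = 1 for every i.
Step 3: All 25 terms equal 1, so Delta(-1) = 25 * (1) = 25
Step 4: |Delta(-1)| = 25

25


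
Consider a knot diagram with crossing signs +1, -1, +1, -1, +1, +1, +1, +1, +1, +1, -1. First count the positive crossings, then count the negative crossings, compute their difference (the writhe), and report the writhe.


Step 1: Count positive crossings (+1).
Positive crossings: 8
Step 2: Count negative crossings (-1).
Negative crossings: 3
Step 3: Writhe = (positive) - (negative)
w = 8 - 3 = 5
Step 4: |w| = 5, and w is positive

5


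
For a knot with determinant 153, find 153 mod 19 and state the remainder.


Step 1: A knot is p-colorable if and only if p divides its determinant.
Step 2: Compute 153 mod 19.
153 = 8 * 19 + 1
Step 3: 153 mod 19 = 1
Step 4: The knot is 19-colorable: no

1


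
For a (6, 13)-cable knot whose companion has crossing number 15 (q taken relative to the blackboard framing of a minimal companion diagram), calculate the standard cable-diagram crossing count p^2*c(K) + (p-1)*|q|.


Step 1: Each of the c(K) crossings of the companion diagram becomes p*p = p^2 crossings among the p parallel strands, and each of the |q| twists s_1 s_2 ... s_(p-1) adds (p-1) crossings.
  Crossings = p^2 * c(K) + (p-1)*|q|
Step 2: = 6^2 * 15 + (6-1)*13
Step 3: = 36*15 + 5*13
Step 4: = 540 + 65 = 605

605


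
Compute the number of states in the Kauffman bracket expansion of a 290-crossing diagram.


Each crossing contributes 2 choices (A-smoothing or B-smoothing).
Total states = 2^290 = 1989292945639146568621528992587283360401824603189390869761855907572637988050133502132224

1989292945639146568621528992587283360401824603189390869761855907572637988050133502132224


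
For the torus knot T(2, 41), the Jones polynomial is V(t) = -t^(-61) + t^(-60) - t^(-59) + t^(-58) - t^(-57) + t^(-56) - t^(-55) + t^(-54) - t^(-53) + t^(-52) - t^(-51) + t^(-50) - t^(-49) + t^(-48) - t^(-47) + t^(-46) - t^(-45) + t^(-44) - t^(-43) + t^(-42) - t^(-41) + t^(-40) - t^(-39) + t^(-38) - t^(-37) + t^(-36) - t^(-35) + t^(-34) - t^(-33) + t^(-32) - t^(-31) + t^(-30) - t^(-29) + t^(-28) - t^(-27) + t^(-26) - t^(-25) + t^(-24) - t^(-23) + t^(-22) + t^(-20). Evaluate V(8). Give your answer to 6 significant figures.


Substituting t = 8 into V(t) = -t^(-61) + t^(-60) - t^(-59) + t^(-58) - t^(-57) + t^(-56) - t^(-55) + t^(-54) - t^(-53) + t^(-52) - t^(-51) + t^(-50) - t^(-49) + t^(-48) - t^(-47) + t^(-46) - t^(-45) + t^(-44) - t^(-43) + t^(-42) - t^(-41) + t^(-40) - t^(-39) + t^(-38) - t^(-37) + t^(-36) - t^(-35) + t^(-34) - t^(-33) + t^(-32) - t^(-31) + t^(-30) - t^(-29) + t^(-28) - t^(-27) + t^(-26) - t^(-25) + t^(-24) - t^(-23) + t^(-22) + t^(-20):
  (-)t^(-61) = -8.15663e-56
  (+)t^(-60) = 6.5253e-55
  (-)t^(-59) = -5.22024e-54
  (+)t^(-58) = 4.17619e-53
  (-)t^(-57) = -3.34096e-52
  (+)t^(-56) = 2.67276e-51
  (-)t^(-55) = -2.13821e-50
  (+)t^(-54) = 1.71057e-49
  (-)t^(-53) = -1.36846e-48
  (+)t^(-52) = 1.09476e-47
  (-)t^(-51) = -8.75812e-47
  (+)t^(-50) = 7.00649e-46
  (-)t^(-49) = -5.60519e-45
  (+)t^(-48) = 4.48416e-44
  (-)t^(-47) = -3.58732e-43
  (+)t^(-46) = 2.86986e-42
  (-)t^(-45) = -2.29589e-41
  (+)t^(-44) = 1.83671e-40
  (-)t^(-43) = -1.46937e-39
  (+)t^(-42) = 1.17549e-38
  (-)t^(-41) = -9.40395e-38
  (+)t^(-40) = 7.52316e-37
  (-)t^(-39) = -6.01853e-36
  (+)t^(-38) = 4.81482e-35
  (-)t^(-37) = -3.85186e-34
  (+)t^(-36) = 3.08149e-33
  (-)t^(-35) = -2.46519e-32
  (+)t^(-34) = 1.97215e-31
  (-)t^(-33) = -1.57772e-30
  (+)t^(-32) = 1.26218e-29
  (-)t^(-31) = -1.00974e-28
  (+)t^(-30) = 8.07794e-28
  (-)t^(-29) = -6.46235e-27
  (+)t^(-28) = 5.16988e-26
  (-)t^(-27) = -4.1359e-25
  (+)t^(-26) = 3.30872e-24
  (-)t^(-25) = -2.64698e-23
  (+)t^(-24) = 2.11758e-22
  (-)t^(-23) = -1.69407e-21
  (+)t^(-22) = 1.35525e-20
  (+)t^(-20) = 8.67362e-19
Sum = (-8.15663e-56) + (6.5253e-55) + (-5.22024e-54) + (4.17619e-53) + (-3.34096e-52) + (2.67276e-51) + (-2.13821e-50) + (1.71057e-49) + (-1.36846e-48) + (1.09476e-47) + (-8.75812e-47) + (7.00649e-46) + (-5.60519e-45) + (4.48416e-44) + (-3.58732e-43) + (2.86986e-42) + (-2.29589e-41) + (1.83671e-40) + (-1.46937e-39) + (1.17549e-38) + (-9.40395e-38) + (7.52316e-37) + (-6.01853e-36) + (4.81482e-35) + (-3.85186e-34) + (3.08149e-33) + (-2.46519e-32) + (1.97215e-31) + (-1.57772e-30) + (1.26218e-29) + (-1.00974e-28) + (8.07794e-28) + (-6.46235e-27) + (5.16988e-26) + (-4.1359e-25) + (3.30872e-24) + (-2.64698e-23) + (2.11758e-22) + (-1.69407e-21) + (1.35525e-20) + (8.67362e-19)
= 8.794084288e-19
Rounded to 6 significant figures: 8.79408e-19

8.79408e-19


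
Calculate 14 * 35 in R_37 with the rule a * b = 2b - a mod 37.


14 * 35 = 2*35 - 14 mod 37
= 70 - 14 mod 37
= 56 mod 37 = 19

19


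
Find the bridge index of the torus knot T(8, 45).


The bridge number of T(p,q) is min(p,q).
min(8, 45) = 8

8


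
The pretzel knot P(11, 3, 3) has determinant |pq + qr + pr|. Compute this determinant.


Step 1: Compute pq + qr + pr.
pq = 11*3 = 33
qr = 3*3 = 9
pr = 11*3 = 33
pq + qr + pr = 33 + 9 + 33 = 75
Step 2: Take absolute value.
det(P(11,3,3)) = |75| = 75

75


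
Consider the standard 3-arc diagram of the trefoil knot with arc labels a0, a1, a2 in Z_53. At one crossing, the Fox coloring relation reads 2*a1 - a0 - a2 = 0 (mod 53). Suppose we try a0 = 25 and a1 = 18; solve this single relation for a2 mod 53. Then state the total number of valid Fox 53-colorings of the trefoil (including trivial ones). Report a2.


Step 1: Apply the given crossing relation 2*a1 - a0 - a2 = 0 (mod 53).
  a2 = 2*a1 - a0 mod 53
  a2 = 2*18 - 25 mod 53
  a2 = 36 - 25 mod 53
  a2 = 11 mod 53 = 11
Step 2: The trefoil has determinant 3.
  Number of Fox p-colorings (p prime) is p^2 if p = 3, else p.
  Since 53 does not divide 3, only trivial (constant) colorings exist.
  (So the trial a0 = 25, a1 = 18 with a0 != a1 does NOT extend to a valid coloring of the whole trefoil: the other two crossing relations require 3*(a1 - a0) = 0 (mod 53), which fails.)
  Total colorings = 53
Step 3: a2 = 11, total Fox 53-colorings = 53

11


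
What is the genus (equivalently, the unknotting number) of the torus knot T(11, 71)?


For a torus knot T(p,q), both the unknotting number and genus equal (p-1)(q-1)/2.
= (11-1)(71-1)/2
= 10*70/2
= 700/2 = 350

350


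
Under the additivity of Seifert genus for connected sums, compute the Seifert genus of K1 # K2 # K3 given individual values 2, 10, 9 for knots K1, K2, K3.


The Seifert genus is additive under connected sum.
Seifert genus(K1 # K2 # K3) = (2) + (10) + (9)
= 21

21


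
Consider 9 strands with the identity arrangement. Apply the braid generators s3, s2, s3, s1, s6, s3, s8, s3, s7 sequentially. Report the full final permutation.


Starting with identity [1, 2, 3, 4, 5, 6, 7, 8, 9].
Apply generators in sequence:
  After s3: [1, 2, 4, 3, 5, 6, 7, 8, 9]
  After s2: [1, 4, 2, 3, 5, 6, 7, 8, 9]
  After s3: [1, 4, 3, 2, 5, 6, 7, 8, 9]
  After s1: [4, 1, 3, 2, 5, 6, 7, 8, 9]
  After s6: [4, 1, 3, 2, 5, 7, 6, 8, 9]
  After s3: [4, 1, 2, 3, 5, 7, 6, 8, 9]
  After s8: [4, 1, 2, 3, 5, 7, 6, 9, 8]
  After s3: [4, 1, 3, 2, 5, 7, 6, 9, 8]
  After s7: [4, 1, 3, 2, 5, 7, 9, 6, 8]
Final permutation: [4, 1, 3, 2, 5, 7, 9, 6, 8]

[4, 1, 3, 2, 5, 7, 9, 6, 8]


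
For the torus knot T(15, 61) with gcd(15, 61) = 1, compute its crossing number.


For a torus knot T(p, q) with gcd(p,q)=1,
the crossing number is min(p*(q-1), q*(p-1)).
p*(q-1) = 15*60 = 900
q*(p-1) = 61*14 = 854
min(900, 854) = 854

854


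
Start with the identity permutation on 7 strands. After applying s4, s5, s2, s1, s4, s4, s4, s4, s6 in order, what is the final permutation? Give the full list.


Starting with identity [1, 2, 3, 4, 5, 6, 7].
Apply generators in sequence:
  After s4: [1, 2, 3, 5, 4, 6, 7]
  After s5: [1, 2, 3, 5, 6, 4, 7]
  After s2: [1, 3, 2, 5, 6, 4, 7]
  After s1: [3, 1, 2, 5, 6, 4, 7]
  After s4: [3, 1, 2, 6, 5, 4, 7]
  After s4: [3, 1, 2, 5, 6, 4, 7]
  After s4: [3, 1, 2, 6, 5, 4, 7]
  After s4: [3, 1, 2, 5, 6, 4, 7]
  After s6: [3, 1, 2, 5, 6, 7, 4]
Final permutation: [3, 1, 2, 5, 6, 7, 4]

[3, 1, 2, 5, 6, 7, 4]


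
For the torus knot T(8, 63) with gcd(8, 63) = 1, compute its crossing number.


For a torus knot T(p, q) with gcd(p,q)=1,
the crossing number is min(p*(q-1), q*(p-1)).
p*(q-1) = 8*62 = 496
q*(p-1) = 63*7 = 441
min(496, 441) = 441

441


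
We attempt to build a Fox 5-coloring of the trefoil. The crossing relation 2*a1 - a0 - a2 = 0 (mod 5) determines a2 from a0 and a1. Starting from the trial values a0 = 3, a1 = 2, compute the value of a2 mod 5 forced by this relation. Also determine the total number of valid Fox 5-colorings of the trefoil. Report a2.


Step 1: Apply the given crossing relation 2*a1 - a0 - a2 = 0 (mod 5).
  a2 = 2*a1 - a0 mod 5
  a2 = 2*2 - 3 mod 5
  a2 = 4 - 3 mod 5
  a2 = 1 mod 5 = 1
Step 2: The trefoil has determinant 3.
  Number of Fox p-colorings (p prime) is p^2 if p = 3, else p.
  Since 5 does not divide 3, only trivial (constant) colorings exist.
  (So the trial a0 = 3, a1 = 2 with a0 != a1 does NOT extend to a valid coloring of the whole trefoil: the other two crossing relations require 3*(a1 - a0) = 0 (mod 5), which fails.)
  Total colorings = 5
Step 3: a2 = 1, total Fox 5-colorings = 5

1


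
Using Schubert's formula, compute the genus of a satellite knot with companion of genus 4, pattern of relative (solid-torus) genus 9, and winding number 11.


Schubert: g(satellite) = g_rel(pattern) + |winding| * g(companion),
where g_rel(pattern) is the genus of the pattern relative to the solid torus.
= 9 + 11 * 4
= 9 + 44 = 53

53


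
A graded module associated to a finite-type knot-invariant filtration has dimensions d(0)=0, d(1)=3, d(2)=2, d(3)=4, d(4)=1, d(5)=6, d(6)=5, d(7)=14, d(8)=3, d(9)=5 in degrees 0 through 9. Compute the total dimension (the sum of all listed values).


Total dimension = d(0) + d(1) + ... + d(9)
= 0 + 3 + 2 + 4 + 1 + 6 + 5 + 14 + 3 + 5
= 43

43


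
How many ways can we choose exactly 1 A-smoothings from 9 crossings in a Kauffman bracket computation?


We choose which 1 of 9 crossings get A-smoothings.
C(9, 1) = 9! / (1! * 8!)
= 9

9


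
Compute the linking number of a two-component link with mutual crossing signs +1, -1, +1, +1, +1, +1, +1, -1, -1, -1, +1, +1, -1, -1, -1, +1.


Step 1: Count positive crossings: 9
Step 2: Count negative crossings: 7
Step 3: Sum of signs = 9 - 7 = 2
Step 4: Linking number = sum/2 = 2/2 = 1

1


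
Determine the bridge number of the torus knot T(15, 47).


The bridge number of T(p,q) is min(p,q).
min(15, 47) = 15

15


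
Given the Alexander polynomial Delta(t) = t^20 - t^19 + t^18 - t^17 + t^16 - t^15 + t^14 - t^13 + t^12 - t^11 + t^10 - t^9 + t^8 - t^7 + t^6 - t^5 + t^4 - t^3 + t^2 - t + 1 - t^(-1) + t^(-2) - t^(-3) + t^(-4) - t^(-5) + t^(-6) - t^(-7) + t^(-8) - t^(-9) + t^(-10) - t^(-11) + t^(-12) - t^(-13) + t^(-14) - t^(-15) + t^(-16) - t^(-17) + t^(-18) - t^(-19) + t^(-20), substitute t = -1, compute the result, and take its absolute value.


Step 1: The polynomial has 41 terms with alternating signs, exponents from 20 down to -20.
Step 2: Substitute t = -1. The i-th term has coefficient (-1)^i and exponent (m-i),
  so its value is (-1)^i * (-1)^(m-i) = (-1)^m = 1 for every i.
Step 3: All 41 terms equal 1, so Delta(-1) = 41 * (1) = 41
Step 4: |Delta(-1)| = 41

41


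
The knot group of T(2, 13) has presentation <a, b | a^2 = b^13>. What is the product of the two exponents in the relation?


The relation is a^2 = b^13.
Product of exponents = 2 * 13
= 26

26


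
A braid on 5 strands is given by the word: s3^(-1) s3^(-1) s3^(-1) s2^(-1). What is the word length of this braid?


The word length counts the number of generators (including inverses).
Listing each generator: s3^(-1), s3^(-1), s3^(-1), s2^(-1)
There are 4 generators in this braid word.

4


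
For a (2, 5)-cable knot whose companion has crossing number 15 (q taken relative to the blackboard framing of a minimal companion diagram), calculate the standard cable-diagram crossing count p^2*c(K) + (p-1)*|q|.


Step 1: Each of the c(K) crossings of the companion diagram becomes p*p = p^2 crossings among the p parallel strands, and each of the |q| twists s_1 s_2 ... s_(p-1) adds (p-1) crossings.
  Crossings = p^2 * c(K) + (p-1)*|q|
Step 2: = 2^2 * 15 + (2-1)*5
Step 3: = 4*15 + 1*5
Step 4: = 60 + 5 = 65

65


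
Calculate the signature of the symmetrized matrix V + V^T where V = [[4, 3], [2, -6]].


Step 1: V + V^T = [[8, 5], [5, -12]]
Step 2: trace = -4, det = -121
Step 3: Discriminant = (-4)^2 - 4*(-121) = 500
Step 4: Eigenvalues: 9.18034, -13.1803
Step 5: Signature = (# positive eigenvalues) - (# negative eigenvalues) = 0

0


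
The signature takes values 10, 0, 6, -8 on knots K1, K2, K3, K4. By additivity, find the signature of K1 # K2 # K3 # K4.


The signature is additive under connected sum.
signature(K1 # K2 # K3 # K4) = (10) + (0) + (6) + (-8)
= 8

8


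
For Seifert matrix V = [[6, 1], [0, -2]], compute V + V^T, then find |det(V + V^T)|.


Step 1: Form V + V^T where V = [[6, 1], [0, -2]]
  V^T = [[6, 0], [1, -2]]
  V + V^T = [[12, 1], [1, -4]]
Step 2: det(V + V^T) = 12*(-4) - 1*1
  = -48 - 1 = -49
Step 3: Knot determinant = |det(V + V^T)| = |-49| = 49

49


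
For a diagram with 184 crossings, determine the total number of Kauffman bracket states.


Each crossing contributes 2 choices (A-smoothing or B-smoothing).
Total states = 2^184 = 24519928653854221733733552434404946937899825954937634816

24519928653854221733733552434404946937899825954937634816


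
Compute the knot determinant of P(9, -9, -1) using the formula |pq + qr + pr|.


Step 1: Compute pq + qr + pr.
pq = 9*(-9) = -81
qr = (-9)*(-1) = 9
pr = 9*(-1) = -9
pq + qr + pr = -81 + 9 + (-9) = -81
Step 2: Take absolute value.
det(P(9,-9,-1)) = |-81| = 81

81


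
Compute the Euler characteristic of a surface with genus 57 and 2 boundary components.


chi = 2 - 2g - b
= 2 - 2*57 - 2
= 2 - 114 - 2 = -114

-114


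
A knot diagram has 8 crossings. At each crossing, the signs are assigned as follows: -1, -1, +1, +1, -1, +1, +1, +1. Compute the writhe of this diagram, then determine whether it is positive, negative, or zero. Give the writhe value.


Step 1: Count positive crossings (+1).
Positive crossings: 5
Step 2: Count negative crossings (-1).
Negative crossings: 3
Step 3: Writhe = (positive) - (negative)
w = 5 - 3 = 2
Step 4: |w| = 2, and w is positive

2


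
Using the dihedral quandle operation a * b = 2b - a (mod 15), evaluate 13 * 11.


13 * 11 = 2*11 - 13 mod 15
= 22 - 13 mod 15
= 9 mod 15 = 9

9


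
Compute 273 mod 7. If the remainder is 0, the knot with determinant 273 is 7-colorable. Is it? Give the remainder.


Step 1: A knot is p-colorable if and only if p divides its determinant.
Step 2: Compute 273 mod 7.
273 = 39 * 7 + 0
Step 3: 273 mod 7 = 0
Step 4: The knot is 7-colorable: yes

0


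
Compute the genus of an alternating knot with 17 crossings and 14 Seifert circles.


For alternating knots, g = (c - s + 1)/2.
= (17 - 14 + 1)/2
= 4/2 = 2

2


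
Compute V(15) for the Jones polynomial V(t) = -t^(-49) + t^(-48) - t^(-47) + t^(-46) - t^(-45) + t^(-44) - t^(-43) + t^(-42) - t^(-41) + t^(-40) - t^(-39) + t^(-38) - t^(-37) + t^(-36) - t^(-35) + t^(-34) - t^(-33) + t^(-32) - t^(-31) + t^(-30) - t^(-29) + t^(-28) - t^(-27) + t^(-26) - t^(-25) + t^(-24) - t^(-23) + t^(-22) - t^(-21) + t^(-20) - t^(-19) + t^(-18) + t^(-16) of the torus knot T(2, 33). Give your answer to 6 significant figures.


Substituting t = 15 into V(t) = -t^(-49) + t^(-48) - t^(-47) + t^(-46) - t^(-45) + t^(-44) - t^(-43) + t^(-42) - t^(-41) + t^(-40) - t^(-39) + t^(-38) - t^(-37) + t^(-36) - t^(-35) + t^(-34) - t^(-33) + t^(-32) - t^(-31) + t^(-30) - t^(-29) + t^(-28) - t^(-27) + t^(-26) - t^(-25) + t^(-24) - t^(-23) + t^(-22) - t^(-21) + t^(-20) - t^(-19) + t^(-18) + t^(-16):
  (-)t^(-49) = -2.35249e-58
  (+)t^(-48) = 3.52874e-57
  (-)t^(-47) = -5.29311e-56
  (+)t^(-46) = 7.93966e-55
  (-)t^(-45) = -1.19095e-53
  (+)t^(-44) = 1.78642e-52
  (-)t^(-43) = -2.67964e-51
  (+)t^(-42) = 4.01945e-50
  (-)t^(-41) = -6.02918e-49
  (+)t^(-40) = 9.04377e-48
  (-)t^(-39) = -1.35657e-46
  (+)t^(-38) = 2.03485e-45
  (-)t^(-37) = -3.05227e-44
  (+)t^(-36) = 4.57841e-43
  (-)t^(-35) = -6.86761e-42
  (+)t^(-34) = 1.03014e-40
  (-)t^(-33) = -1.54521e-39
  (+)t^(-32) = 2.31782e-38
  (-)t^(-31) = -3.47673e-37
  (+)t^(-30) = 5.2151e-36
  (-)t^(-29) = -7.82264e-35
  (+)t^(-28) = 1.1734e-33
  (-)t^(-27) = -1.76009e-32
  (+)t^(-26) = 2.64014e-31
  (-)t^(-25) = -3.96021e-30
  (+)t^(-24) = 5.94032e-29
  (-)t^(-23) = -8.91048e-28
  (+)t^(-22) = 1.33657e-26
  (-)t^(-21) = -2.00486e-25
  (+)t^(-20) = 3.00729e-24
  (-)t^(-19) = -4.51093e-23
  (+)t^(-18) = 6.76639e-22
  (+)t^(-16) = 1.52244e-19
Sum = (-2.35249e-58) + (3.52874e-57) + (-5.29311e-56) + (7.93966e-55) + (-1.19095e-53) + (1.78642e-52) + (-2.67964e-51) + (4.01945e-50) + (-6.02918e-49) + (9.04377e-48) + (-1.35657e-46) + (2.03485e-45) + (-3.05227e-44) + (4.57841e-43) + (-6.86761e-42) + (1.03014e-40) + (-1.54521e-39) + (2.31782e-38) + (-3.47673e-37) + (5.2151e-36) + (-7.82264e-35) + (1.1734e-33) + (-1.76009e-32) + (2.64014e-31) + (-3.96021e-30) + (5.94032e-29) + (-8.91048e-28) + (1.33657e-26) + (-2.00486e-25) + (3.00729e-24) + (-4.51093e-23) + (6.76639e-22) + (1.52244e-19)
= 1.528782336e-19
Rounded to 6 significant figures: 1.52878e-19

1.52878e-19


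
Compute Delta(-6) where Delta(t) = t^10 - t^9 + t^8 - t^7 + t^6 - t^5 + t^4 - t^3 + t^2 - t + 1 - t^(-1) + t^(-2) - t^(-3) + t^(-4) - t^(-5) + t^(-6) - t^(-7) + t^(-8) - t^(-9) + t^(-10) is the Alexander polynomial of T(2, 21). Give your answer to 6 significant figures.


Substituting t = -6 into Delta(t) = t^10 - t^9 + t^8 - t^7 + t^6 - t^5 + t^4 - t^3 + t^2 - t + 1 - t^(-1) + t^(-2) - t^(-3) + t^(-4) - t^(-5) + t^(-6) - t^(-7) + t^(-8) - t^(-9) + t^(-10):
Term values: (60466176) + (10077696) + (1679616) + (279936) + (46656) + (7776) + (1296) + (216) + (36) + (6) + (1) + (0.166667) + (0.0277778) + (0.00462963) + (0.000771605) + (0.000128601) + (2.14335e-05) + (3.57225e-06) + (5.95374e-07) + (9.9229e-08) + (1.65382e-08)
Sum = 72559411.2
Rounded to 6 significant figures: 7.25594e+07

7.25594e+07


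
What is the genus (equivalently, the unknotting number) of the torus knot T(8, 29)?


For a torus knot T(p,q), both the unknotting number and genus equal (p-1)(q-1)/2.
= (8-1)(29-1)/2
= 7*28/2
= 196/2 = 98

98


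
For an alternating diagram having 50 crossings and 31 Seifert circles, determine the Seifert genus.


For alternating knots, g = (c - s + 1)/2.
= (50 - 31 + 1)/2
= 20/2 = 10

10


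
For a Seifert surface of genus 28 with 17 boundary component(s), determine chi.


chi = 2 - 2g - b
= 2 - 2*28 - 17
= 2 - 56 - 17 = -71

-71


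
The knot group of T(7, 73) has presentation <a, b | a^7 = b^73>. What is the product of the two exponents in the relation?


The relation is a^7 = b^73.
Product of exponents = 7 * 73
= 511

511


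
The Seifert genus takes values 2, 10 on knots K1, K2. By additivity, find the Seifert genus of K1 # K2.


The Seifert genus is additive under connected sum.
Seifert genus(K1 # K2) = (2) + (10)
= 12

12


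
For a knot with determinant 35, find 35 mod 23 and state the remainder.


Step 1: A knot is p-colorable if and only if p divides its determinant.
Step 2: Compute 35 mod 23.
35 = 1 * 23 + 12
Step 3: 35 mod 23 = 12
Step 4: The knot is 23-colorable: no

12


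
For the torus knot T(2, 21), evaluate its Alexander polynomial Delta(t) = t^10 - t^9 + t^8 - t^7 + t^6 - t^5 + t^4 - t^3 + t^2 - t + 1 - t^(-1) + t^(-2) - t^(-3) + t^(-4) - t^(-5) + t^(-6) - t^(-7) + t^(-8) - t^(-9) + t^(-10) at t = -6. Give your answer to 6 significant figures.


Substituting t = -6 into Delta(t) = t^10 - t^9 + t^8 - t^7 + t^6 - t^5 + t^4 - t^3 + t^2 - t + 1 - t^(-1) + t^(-2) - t^(-3) + t^(-4) - t^(-5) + t^(-6) - t^(-7) + t^(-8) - t^(-9) + t^(-10):
Term values: (60466176) + (10077696) + (1679616) + (279936) + (46656) + (7776) + (1296) + (216) + (36) + (6) + (1) + (0.166667) + (0.0277778) + (0.00462963) + (0.000771605) + (0.000128601) + (2.14335e-05) + (3.57225e-06) + (5.95374e-07) + (9.9229e-08) + (1.65382e-08)
Sum = 72559411.2
Rounded to 6 significant figures: 7.25594e+07

7.25594e+07


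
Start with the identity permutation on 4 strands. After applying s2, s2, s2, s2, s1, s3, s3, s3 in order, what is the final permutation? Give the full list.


Starting with identity [1, 2, 3, 4].
Apply generators in sequence:
  After s2: [1, 3, 2, 4]
  After s2: [1, 2, 3, 4]
  After s2: [1, 3, 2, 4]
  After s2: [1, 2, 3, 4]
  After s1: [2, 1, 3, 4]
  After s3: [2, 1, 4, 3]
  After s3: [2, 1, 3, 4]
  After s3: [2, 1, 4, 3]
Final permutation: [2, 1, 4, 3]

[2, 1, 4, 3]


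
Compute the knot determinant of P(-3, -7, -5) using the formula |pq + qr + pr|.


Step 1: Compute pq + qr + pr.
pq = (-3)*(-7) = 21
qr = (-7)*(-5) = 35
pr = (-3)*(-5) = 15
pq + qr + pr = 21 + 35 + 15 = 71
Step 2: Take absolute value.
det(P(-3,-7,-5)) = |71| = 71

71


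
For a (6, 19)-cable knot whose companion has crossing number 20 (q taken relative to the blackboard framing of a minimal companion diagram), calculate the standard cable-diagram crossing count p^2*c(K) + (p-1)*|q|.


Step 1: Each of the c(K) crossings of the companion diagram becomes p*p = p^2 crossings among the p parallel strands, and each of the |q| twists s_1 s_2 ... s_(p-1) adds (p-1) crossings.
  Crossings = p^2 * c(K) + (p-1)*|q|
Step 2: = 6^2 * 20 + (6-1)*19
Step 3: = 36*20 + 5*19
Step 4: = 720 + 95 = 815

815


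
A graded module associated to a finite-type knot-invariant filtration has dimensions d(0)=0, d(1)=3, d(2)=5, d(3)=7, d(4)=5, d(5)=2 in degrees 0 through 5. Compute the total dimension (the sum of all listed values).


Total dimension = d(0) + d(1) + ... + d(5)
= 0 + 3 + 5 + 7 + 5 + 2
= 22

22


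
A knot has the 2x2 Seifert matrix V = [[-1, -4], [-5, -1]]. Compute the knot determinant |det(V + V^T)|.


Step 1: Form V + V^T where V = [[-1, -4], [-5, -1]]
  V^T = [[-1, -5], [-4, -1]]
  V + V^T = [[-2, -9], [-9, -2]]
Step 2: det(V + V^T) = (-2)*(-2) - (-9)*(-9)
  = 4 - 81 = -77
Step 3: Knot determinant = |det(V + V^T)| = |-77| = 77

77


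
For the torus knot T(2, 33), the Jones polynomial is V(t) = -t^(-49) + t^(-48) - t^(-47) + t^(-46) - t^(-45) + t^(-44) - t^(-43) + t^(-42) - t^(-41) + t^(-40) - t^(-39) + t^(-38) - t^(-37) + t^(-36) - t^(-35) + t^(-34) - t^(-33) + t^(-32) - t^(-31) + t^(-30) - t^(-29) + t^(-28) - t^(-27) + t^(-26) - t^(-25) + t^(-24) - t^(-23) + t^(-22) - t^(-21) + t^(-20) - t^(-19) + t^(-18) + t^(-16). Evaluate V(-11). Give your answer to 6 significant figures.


Substituting t = -11 into V(t) = -t^(-49) + t^(-48) - t^(-47) + t^(-46) - t^(-45) + t^(-44) - t^(-43) + t^(-42) - t^(-41) + t^(-40) - t^(-39) + t^(-38) - t^(-37) + t^(-36) - t^(-35) + t^(-34) - t^(-33) + t^(-32) - t^(-31) + t^(-30) - t^(-29) + t^(-28) - t^(-27) + t^(-26) - t^(-25) + t^(-24) - t^(-23) + t^(-22) - t^(-21) + t^(-20) - t^(-19) + t^(-18) + t^(-16):
  (-)t^(-49) = 9.37041e-52
  (+)t^(-48) = 1.03074e-50
  (-)t^(-47) = 1.13382e-49
  (+)t^(-46) = 1.2472e-48
  (-)t^(-45) = 1.37192e-47
  (+)t^(-44) = 1.50911e-46
  (-)t^(-43) = 1.66002e-45
  (+)t^(-42) = 1.82603e-44
  (-)t^(-41) = 2.00863e-43
  (+)t^(-40) = 2.20949e-42
  (-)t^(-39) = 2.43044e-41
  (+)t^(-38) = 2.67349e-40
  (-)t^(-37) = 2.94083e-39
  (+)t^(-36) = 3.23492e-38
  (-)t^(-35) = 3.55841e-37
  (+)t^(-34) = 3.91425e-36
  (-)t^(-33) = 4.30568e-35
  (+)t^(-32) = 4.73624e-34
  (-)t^(-31) = 5.20987e-33
  (+)t^(-30) = 5.73086e-32
  (-)t^(-29) = 6.30394e-31
  (+)t^(-28) = 6.93433e-30
  (-)t^(-27) = 7.62777e-29
  (+)t^(-26) = 8.39055e-28
  (-)t^(-25) = 9.2296e-27
  (+)t^(-24) = 1.01526e-25
  (-)t^(-23) = 1.11678e-24
  (+)t^(-22) = 1.22846e-23
  (-)t^(-21) = 1.35131e-22
  (+)t^(-20) = 1.48644e-21
  (-)t^(-19) = 1.63508e-20
  (+)t^(-18) = 1.79859e-19
  (+)t^(-16) = 2.17629e-17
Sum = (9.37041e-52) + (1.03074e-50) + (1.13382e-49) + (1.2472e-48) + (1.37192e-47) + (1.50911e-46) + (1.66002e-45) + (1.82603e-44) + (2.00863e-43) + (2.20949e-42) + (2.43044e-41) + (2.67349e-40) + (2.94083e-39) + (3.23492e-38) + (3.55841e-37) + (3.91425e-36) + (4.30568e-35) + (4.73624e-34) + (5.20987e-33) + (5.73086e-32) + (6.30394e-31) + (6.93433e-30) + (7.62777e-29) + (8.39055e-28) + (9.2296e-27) + (1.01526e-25) + (1.11678e-24) + (1.22846e-23) + (1.35131e-22) + (1.48644e-21) + (1.63508e-20) + (1.79859e-19) + (2.17629e-17)
= 2.196075825e-17
Rounded to 6 significant figures: 2.19608e-17

2.19608e-17


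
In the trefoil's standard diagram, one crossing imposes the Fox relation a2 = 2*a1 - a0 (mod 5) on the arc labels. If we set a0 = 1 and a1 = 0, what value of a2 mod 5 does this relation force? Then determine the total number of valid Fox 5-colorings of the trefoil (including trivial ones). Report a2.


Step 1: Apply the given crossing relation 2*a1 - a0 - a2 = 0 (mod 5).
  a2 = 2*a1 - a0 mod 5
  a2 = 2*0 - 1 mod 5
  a2 = 0 - 1 mod 5
  a2 = -1 mod 5 = 4
Step 2: The trefoil has determinant 3.
  Number of Fox p-colorings (p prime) is p^2 if p = 3, else p.
  Since 5 does not divide 3, only trivial (constant) colorings exist.
  (So the trial a0 = 1, a1 = 0 with a0 != a1 does NOT extend to a valid coloring of the whole trefoil: the other two crossing relations require 3*(a1 - a0) = 0 (mod 5), which fails.)
  Total colorings = 5
Step 3: a2 = 4, total Fox 5-colorings = 5

4


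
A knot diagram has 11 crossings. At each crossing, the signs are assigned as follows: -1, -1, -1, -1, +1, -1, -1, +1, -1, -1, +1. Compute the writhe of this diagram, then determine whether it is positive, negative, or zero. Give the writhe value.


Step 1: Count positive crossings (+1).
Positive crossings: 3
Step 2: Count negative crossings (-1).
Negative crossings: 8
Step 3: Writhe = (positive) - (negative)
w = 3 - 8 = -5
Step 4: |w| = 5, and w is negative

-5


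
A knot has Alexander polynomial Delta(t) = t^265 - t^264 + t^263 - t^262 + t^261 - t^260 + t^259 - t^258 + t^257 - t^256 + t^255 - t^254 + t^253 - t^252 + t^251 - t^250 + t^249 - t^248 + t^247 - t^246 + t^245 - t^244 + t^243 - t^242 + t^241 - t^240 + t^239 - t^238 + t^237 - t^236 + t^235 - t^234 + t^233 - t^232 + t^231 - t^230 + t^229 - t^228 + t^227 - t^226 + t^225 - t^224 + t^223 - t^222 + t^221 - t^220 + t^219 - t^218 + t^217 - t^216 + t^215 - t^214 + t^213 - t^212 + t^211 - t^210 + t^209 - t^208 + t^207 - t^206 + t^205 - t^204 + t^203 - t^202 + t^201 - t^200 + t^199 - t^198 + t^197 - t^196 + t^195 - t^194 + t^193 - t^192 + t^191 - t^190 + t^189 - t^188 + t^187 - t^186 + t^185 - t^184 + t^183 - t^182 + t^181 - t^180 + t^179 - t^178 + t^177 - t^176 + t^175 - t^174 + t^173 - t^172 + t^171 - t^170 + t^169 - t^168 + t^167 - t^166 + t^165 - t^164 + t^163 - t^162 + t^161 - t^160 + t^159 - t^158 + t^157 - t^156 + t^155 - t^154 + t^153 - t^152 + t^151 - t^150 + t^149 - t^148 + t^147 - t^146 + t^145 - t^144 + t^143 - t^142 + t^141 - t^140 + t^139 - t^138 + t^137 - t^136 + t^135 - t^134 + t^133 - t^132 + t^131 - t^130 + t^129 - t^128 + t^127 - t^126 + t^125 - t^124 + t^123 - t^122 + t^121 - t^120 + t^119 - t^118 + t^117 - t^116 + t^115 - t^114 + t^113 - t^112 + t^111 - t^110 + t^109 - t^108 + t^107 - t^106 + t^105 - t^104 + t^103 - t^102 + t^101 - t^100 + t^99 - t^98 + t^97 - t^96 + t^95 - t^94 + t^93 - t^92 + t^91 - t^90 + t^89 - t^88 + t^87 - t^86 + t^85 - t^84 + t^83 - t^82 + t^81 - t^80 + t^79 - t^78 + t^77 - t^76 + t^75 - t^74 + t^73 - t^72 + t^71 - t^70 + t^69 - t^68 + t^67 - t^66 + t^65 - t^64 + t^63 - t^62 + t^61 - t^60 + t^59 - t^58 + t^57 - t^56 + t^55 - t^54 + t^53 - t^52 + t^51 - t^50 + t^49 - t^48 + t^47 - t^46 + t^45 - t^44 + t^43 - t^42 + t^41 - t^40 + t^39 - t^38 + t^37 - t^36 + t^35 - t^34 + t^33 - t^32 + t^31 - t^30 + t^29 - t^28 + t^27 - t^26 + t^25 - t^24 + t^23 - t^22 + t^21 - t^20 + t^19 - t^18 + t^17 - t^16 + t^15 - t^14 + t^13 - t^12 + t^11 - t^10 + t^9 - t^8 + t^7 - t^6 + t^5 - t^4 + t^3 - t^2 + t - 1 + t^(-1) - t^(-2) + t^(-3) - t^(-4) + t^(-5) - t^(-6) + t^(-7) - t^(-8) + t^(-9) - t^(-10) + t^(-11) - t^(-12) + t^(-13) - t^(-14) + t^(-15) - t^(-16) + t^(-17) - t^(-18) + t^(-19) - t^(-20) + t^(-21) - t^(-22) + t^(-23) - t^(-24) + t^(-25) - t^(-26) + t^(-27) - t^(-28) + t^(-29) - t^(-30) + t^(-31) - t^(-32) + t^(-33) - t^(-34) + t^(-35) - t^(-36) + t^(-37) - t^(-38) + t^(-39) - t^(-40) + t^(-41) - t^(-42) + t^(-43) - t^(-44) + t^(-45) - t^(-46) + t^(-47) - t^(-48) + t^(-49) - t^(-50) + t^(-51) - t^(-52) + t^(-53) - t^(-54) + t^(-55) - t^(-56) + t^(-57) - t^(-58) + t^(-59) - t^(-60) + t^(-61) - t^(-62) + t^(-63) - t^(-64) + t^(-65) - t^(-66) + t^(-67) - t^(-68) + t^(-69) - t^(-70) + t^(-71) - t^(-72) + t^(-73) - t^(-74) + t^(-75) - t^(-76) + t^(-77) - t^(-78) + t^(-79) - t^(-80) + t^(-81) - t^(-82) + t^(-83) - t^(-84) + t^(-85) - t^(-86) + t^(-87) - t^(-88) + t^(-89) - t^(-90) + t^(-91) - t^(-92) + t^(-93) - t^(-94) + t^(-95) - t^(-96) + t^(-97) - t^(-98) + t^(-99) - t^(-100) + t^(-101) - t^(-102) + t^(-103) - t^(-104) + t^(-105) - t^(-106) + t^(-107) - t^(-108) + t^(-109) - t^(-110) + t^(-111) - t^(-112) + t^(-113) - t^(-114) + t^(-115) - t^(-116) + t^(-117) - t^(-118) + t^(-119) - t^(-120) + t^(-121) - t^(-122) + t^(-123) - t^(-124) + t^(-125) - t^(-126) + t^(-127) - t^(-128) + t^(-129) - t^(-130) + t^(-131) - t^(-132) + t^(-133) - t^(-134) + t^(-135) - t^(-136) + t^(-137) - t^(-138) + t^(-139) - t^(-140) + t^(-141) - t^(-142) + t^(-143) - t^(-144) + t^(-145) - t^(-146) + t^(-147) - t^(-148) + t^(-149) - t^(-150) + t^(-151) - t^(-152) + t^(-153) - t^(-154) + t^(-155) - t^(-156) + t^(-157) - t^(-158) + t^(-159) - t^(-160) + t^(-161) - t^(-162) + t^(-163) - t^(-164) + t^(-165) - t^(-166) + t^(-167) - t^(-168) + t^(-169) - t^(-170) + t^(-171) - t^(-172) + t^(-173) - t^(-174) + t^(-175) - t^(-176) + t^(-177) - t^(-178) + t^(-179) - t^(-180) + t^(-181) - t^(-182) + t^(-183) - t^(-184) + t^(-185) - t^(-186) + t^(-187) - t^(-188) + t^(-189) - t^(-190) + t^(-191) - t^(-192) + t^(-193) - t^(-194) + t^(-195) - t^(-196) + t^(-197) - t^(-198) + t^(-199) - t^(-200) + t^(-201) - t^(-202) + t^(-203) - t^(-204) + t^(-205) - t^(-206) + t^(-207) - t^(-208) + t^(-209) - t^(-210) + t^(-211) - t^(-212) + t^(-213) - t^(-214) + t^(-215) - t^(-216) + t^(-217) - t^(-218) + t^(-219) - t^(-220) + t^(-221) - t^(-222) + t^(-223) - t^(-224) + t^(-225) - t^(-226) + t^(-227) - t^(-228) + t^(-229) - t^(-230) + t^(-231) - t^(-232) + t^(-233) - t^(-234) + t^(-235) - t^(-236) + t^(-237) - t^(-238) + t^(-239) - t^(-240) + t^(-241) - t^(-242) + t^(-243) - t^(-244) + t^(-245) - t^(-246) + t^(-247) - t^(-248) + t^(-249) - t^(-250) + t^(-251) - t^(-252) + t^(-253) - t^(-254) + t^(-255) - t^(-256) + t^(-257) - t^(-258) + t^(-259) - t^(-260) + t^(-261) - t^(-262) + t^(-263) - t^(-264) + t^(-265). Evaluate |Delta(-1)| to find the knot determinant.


Step 1: The polynomial has 531 terms with alternating signs, exponents from 265 down to -265.
Step 2: Substitute t = -1. The i-th term has coefficient (-1)^i and exponent (m-i),
  so its value is (-1)^i * (-1)^(m-i) = (-1)^m = -1 for every i.
Step 3: All 531 terms equal -1, so Delta(-1) = 531 * (-1) = -531
Step 4: |Delta(-1)| = 531

531


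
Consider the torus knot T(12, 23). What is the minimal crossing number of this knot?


For a torus knot T(p, q) with gcd(p,q)=1,
the crossing number is min(p*(q-1), q*(p-1)).
p*(q-1) = 12*22 = 264
q*(p-1) = 23*11 = 253
min(264, 253) = 253

253


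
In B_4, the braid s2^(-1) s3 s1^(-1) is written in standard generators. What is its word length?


The word length counts the number of generators (including inverses).
Listing each generator: s2^(-1), s3, s1^(-1)
There are 3 generators in this braid word.

3


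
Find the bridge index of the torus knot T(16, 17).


The bridge number of T(p,q) is min(p,q).
min(16, 17) = 16

16


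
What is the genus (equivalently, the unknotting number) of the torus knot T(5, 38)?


For a torus knot T(p,q), both the unknotting number and genus equal (p-1)(q-1)/2.
= (5-1)(38-1)/2
= 4*37/2
= 148/2 = 74

74


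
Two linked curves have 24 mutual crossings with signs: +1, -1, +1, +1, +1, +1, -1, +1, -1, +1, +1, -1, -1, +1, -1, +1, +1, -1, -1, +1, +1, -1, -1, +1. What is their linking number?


Step 1: Count positive crossings: 14
Step 2: Count negative crossings: 10
Step 3: Sum of signs = 14 - 10 = 4
Step 4: Linking number = sum/2 = 4/2 = 2

2


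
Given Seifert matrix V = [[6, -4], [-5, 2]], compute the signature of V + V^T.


Step 1: V + V^T = [[12, -9], [-9, 4]]
Step 2: trace = 16, det = -33
Step 3: Discriminant = 16^2 - 4*(-33) = 388
Step 4: Eigenvalues: 17.8489, -1.84886
Step 5: Signature = (# positive eigenvalues) - (# negative eigenvalues) = 0

0


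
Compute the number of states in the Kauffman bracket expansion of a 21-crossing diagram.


Each crossing contributes 2 choices (A-smoothing or B-smoothing).
Total states = 2^21 = 2097152

2097152


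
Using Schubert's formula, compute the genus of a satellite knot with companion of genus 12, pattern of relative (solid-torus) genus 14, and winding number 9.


Schubert: g(satellite) = g_rel(pattern) + |winding| * g(companion),
where g_rel(pattern) is the genus of the pattern relative to the solid torus.
= 14 + 9 * 12
= 14 + 108 = 122

122


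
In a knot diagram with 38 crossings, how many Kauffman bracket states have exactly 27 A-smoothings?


We choose which 27 of 38 crossings get A-smoothings.
C(38, 27) = 38! / (27! * 11!)
= 1203322288

1203322288


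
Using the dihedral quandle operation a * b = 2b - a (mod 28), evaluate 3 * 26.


3 * 26 = 2*26 - 3 mod 28
= 52 - 3 mod 28
= 49 mod 28 = 21

21


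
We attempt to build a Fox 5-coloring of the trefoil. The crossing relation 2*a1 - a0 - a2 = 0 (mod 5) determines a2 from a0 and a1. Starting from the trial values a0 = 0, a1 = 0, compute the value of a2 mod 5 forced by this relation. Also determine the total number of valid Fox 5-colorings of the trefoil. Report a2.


Step 1: Apply the given crossing relation 2*a1 - a0 - a2 = 0 (mod 5).
  a2 = 2*a1 - a0 mod 5
  a2 = 2*0 - 0 mod 5
  a2 = 0 - 0 mod 5
  a2 = 0 mod 5 = 0
Step 2: The trefoil has determinant 3.
  Number of Fox p-colorings (p prime) is p^2 if p = 3, else p.
  Since 5 does not divide 3, only trivial (constant) colorings exist.
  (Here a0 = a1 = a2 = 0, the constant coloring, which is valid.)
  Total colorings = 5
Step 3: a2 = 0, total Fox 5-colorings = 5

0


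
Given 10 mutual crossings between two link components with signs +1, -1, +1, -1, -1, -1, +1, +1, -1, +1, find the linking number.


Step 1: Count positive crossings: 5
Step 2: Count negative crossings: 5
Step 3: Sum of signs = 5 - 5 = 0
Step 4: Linking number = sum/2 = 0/2 = 0

0


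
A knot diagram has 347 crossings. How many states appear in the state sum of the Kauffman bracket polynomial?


Each crossing contributes 2 choices (A-smoothing or B-smoothing).
Total states = 2^347 = 286687326998758938951352611912760867599570623646035140467198604923365359511060601008752319138765710819328

286687326998758938951352611912760867599570623646035140467198604923365359511060601008752319138765710819328
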